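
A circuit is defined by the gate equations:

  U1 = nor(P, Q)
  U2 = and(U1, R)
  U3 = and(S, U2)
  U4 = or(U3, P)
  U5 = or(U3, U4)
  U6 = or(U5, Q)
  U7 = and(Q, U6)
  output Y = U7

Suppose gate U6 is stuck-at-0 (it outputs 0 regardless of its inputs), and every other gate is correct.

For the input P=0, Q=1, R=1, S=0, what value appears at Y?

0

Propagate with U6 forced: U1=0, U2=0, U3=0, U4=0, U5=0, U6=0 [stuck-at-0], U7=0.
So Y = 0. (Without the fault it would be 1.)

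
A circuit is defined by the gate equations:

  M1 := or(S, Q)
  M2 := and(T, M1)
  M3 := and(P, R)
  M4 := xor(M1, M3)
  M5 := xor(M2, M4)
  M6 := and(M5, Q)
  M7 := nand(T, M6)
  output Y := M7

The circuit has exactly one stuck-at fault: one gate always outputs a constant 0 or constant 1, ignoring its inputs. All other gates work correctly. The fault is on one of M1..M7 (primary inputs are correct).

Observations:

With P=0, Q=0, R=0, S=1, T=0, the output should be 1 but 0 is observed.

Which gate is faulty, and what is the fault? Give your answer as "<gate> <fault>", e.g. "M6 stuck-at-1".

M7 stuck-at-0

Fault-free values for test 1 (P=0, Q=0, R=0, S=1, T=0): M1=1, M2=0, M3=0, M4=1, M5=1, M6=0, M7=1, giving Y=1. Observed 0.
Test 1: faults giving observed 0 are {M7 stuck-at-0}.
Only M7 stuck-at-0 is consistent with every test.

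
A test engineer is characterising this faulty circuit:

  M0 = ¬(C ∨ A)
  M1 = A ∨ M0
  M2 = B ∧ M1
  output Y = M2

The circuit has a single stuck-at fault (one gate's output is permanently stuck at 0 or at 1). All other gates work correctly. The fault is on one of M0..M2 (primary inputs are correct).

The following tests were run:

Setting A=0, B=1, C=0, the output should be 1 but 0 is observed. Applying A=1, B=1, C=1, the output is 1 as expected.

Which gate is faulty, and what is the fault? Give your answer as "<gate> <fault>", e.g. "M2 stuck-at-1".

Fault-free values for test 1 (A=0, B=1, C=0): M0=1, M1=1, M2=1, giving Y=1. Observed 0.
Test 1: faults giving observed 0 are {M0 stuck-at-0, M1 stuck-at-0, M2 stuck-at-0}.
Test 2 (A=1, B=1, C=1): fault-free M0=0, M1=1, M2=1 → 1; observed 1. Eliminates M1 stuck-at-0, M2 stuck-at-0.
Only M0 stuck-at-0 is consistent with every test.

M0 stuck-at-0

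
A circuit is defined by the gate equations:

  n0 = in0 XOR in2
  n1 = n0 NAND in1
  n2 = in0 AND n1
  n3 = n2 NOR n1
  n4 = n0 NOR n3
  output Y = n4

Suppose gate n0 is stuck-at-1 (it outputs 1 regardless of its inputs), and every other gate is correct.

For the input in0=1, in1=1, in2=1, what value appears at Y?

Propagate with n0 forced: n0=1 [stuck-at-1], n1=0, n2=0, n3=1, n4=0.
So Y = 0. (Without the fault it would be 1.)

0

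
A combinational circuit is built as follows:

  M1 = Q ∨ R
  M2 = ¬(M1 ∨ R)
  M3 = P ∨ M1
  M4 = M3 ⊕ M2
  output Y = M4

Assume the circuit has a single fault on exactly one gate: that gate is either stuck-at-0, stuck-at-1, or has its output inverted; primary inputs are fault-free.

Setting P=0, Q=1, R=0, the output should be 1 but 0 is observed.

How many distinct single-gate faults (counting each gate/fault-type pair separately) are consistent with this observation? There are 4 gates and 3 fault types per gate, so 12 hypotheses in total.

6

Fault-free: M1=1, M2=0, M3=1, M4=1 → 1. Observed 0.
  M1 stuck-at-0: output 1 ✗
  M1 stuck-at-1: output 1 ✗
  M1 inverted output: output 1 ✗
  M2 stuck-at-0: output 1 ✗
  M2 stuck-at-1: output 0 ✓
  M2 inverted output: output 0 ✓
  M3 stuck-at-0: output 0 ✓
  M3 stuck-at-1: output 1 ✗
  M3 inverted output: output 0 ✓
  M4 stuck-at-0: output 0 ✓
  M4 stuck-at-1: output 1 ✗
  M4 inverted output: output 0 ✓
Consistent faults: {M2 stuck-at-1, M2 inverted output, M3 stuck-at-0, M3 inverted output, M4 stuck-at-0, M4 inverted output} — 6 in all.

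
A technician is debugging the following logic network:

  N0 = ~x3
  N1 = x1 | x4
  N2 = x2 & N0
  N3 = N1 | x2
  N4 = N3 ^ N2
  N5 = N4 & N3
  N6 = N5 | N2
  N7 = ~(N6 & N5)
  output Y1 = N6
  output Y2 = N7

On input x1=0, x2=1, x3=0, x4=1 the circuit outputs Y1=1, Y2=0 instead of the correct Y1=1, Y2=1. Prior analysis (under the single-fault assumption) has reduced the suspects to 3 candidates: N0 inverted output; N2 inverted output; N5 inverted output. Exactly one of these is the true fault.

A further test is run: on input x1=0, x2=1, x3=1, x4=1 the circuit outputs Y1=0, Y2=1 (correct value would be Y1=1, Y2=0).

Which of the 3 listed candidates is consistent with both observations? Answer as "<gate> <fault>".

N5 inverted output

Evaluate each candidate on input x1=0, x2=1, x3=1, x4=1:
  N0 inverted output: N0=1 [inverted output], N1=1, N2=1, N3=1, N4=0, N5=0, N6=1, N7=1 → Y1=1, Y2=1 — eliminated
  N2 inverted output: N0=0, N1=1, N2=1 [inverted output], N3=1, N4=0, N5=0, N6=1, N7=1 → Y1=1, Y2=1 — eliminated
  N5 inverted output: N0=0, N1=1, N2=0, N3=1, N4=1, N5=0 [inverted output], N6=0, N7=1 → Y1=0, Y2=1 — matches
Only N5 inverted output reproduces the observed Y1=0, Y2=1.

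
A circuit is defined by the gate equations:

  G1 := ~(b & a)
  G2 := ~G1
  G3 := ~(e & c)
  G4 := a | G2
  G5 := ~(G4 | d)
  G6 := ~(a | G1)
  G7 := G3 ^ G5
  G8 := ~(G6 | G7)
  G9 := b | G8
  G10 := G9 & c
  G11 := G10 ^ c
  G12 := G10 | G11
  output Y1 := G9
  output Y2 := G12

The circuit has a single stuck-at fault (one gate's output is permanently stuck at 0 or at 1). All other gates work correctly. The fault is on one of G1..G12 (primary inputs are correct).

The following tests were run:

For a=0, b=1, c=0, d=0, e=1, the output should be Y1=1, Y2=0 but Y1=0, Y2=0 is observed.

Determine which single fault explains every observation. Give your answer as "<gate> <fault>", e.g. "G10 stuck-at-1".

G9 stuck-at-0

Fault-free values for test 1 (a=0, b=1, c=0, d=0, e=1): G1=1, G2=0, G3=1, G4=0, G5=1, G6=0, G7=0, G8=1, G9=1, G10=0, G11=0, G12=0, giving Y1=1, Y2=0. Observed Y1=0, Y2=0.
Test 1: faults giving observed Y1=0, Y2=0 are {G9 stuck-at-0}.
Only G9 stuck-at-0 is consistent with every test.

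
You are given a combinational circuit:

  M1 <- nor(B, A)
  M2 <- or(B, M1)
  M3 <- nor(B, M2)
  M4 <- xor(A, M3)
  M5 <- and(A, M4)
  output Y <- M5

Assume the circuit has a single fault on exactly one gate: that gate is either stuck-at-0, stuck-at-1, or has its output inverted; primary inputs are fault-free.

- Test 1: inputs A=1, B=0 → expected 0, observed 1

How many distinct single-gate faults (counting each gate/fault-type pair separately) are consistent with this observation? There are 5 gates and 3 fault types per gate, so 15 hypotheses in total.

10

Fault-free: M1=0, M2=0, M3=1, M4=0, M5=0 → 0. Observed 1.
  M1: stuck-at-1, inverted output ✓; others ✗
  M2: stuck-at-1, inverted output ✓; others ✗
  M3: stuck-at-0, inverted output ✓; others ✗
  M4: stuck-at-1, inverted output ✓; others ✗
  M5: stuck-at-1, inverted output ✓; others ✗
Consistent faults: {M1 stuck-at-1, M1 inverted output, M2 stuck-at-1, M2 inverted output, M3 stuck-at-0, M3 inverted output, M4 stuck-at-1, M4 inverted output, M5 stuck-at-1, M5 inverted output} — 10 in all.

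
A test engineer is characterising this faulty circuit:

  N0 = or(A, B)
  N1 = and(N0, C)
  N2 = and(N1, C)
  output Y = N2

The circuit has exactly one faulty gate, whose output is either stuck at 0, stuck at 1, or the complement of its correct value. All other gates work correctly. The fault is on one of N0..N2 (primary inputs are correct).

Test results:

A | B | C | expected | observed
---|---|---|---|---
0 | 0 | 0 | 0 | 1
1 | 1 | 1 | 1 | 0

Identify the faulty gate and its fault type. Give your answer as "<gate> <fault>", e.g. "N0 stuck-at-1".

N2 inverted output

Fault-free values for test 1 (A=0, B=0, C=0): N0=0, N1=0, N2=0, giving Y=0. Observed 1.
Test 1: faults giving observed 1 are {N2 stuck-at-1, N2 inverted output}.
Test 2 (A=1, B=1, C=1): fault-free N0=1, N1=1, N2=1 → 1; observed 0. Eliminates N2 stuck-at-1.
Only N2 inverted output is consistent with every test.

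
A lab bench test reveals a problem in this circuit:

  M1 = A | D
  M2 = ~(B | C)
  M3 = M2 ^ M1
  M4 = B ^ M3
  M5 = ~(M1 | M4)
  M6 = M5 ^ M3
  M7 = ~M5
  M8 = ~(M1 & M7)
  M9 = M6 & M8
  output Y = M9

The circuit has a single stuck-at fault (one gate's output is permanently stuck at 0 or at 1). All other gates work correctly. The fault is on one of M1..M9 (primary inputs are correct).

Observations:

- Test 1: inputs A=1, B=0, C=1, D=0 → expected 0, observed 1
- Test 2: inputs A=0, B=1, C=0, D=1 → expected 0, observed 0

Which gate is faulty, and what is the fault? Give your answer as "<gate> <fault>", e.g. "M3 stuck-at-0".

Fault-free values for test 1 (A=1, B=0, C=1, D=0): M1=1, M2=0, M3=1, M4=1, M5=0, M6=1, M7=1, M8=0, M9=0, giving Y=0. Observed 1.
Test 1: faults giving observed 1 are {M1 stuck-at-0, M7 stuck-at-0, M8 stuck-at-1, M9 stuck-at-1}.
Test 2 (A=0, B=1, C=0, D=1): fault-free M1=1, M2=0, M3=1, M4=0, M5=0, M6=1, M7=1, M8=0, M9=0 → 0; observed 0. Eliminates M7 stuck-at-0, M8 stuck-at-1, M9 stuck-at-1.
Only M1 stuck-at-0 is consistent with every test.

M1 stuck-at-0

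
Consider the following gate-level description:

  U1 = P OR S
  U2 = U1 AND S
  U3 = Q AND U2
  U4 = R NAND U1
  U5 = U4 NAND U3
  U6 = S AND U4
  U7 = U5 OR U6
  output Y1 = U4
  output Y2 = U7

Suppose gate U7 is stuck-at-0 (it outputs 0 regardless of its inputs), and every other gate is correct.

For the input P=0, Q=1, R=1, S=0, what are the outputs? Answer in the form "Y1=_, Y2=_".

Y1=1, Y2=0

Propagate with U7 forced: U1=0, U2=0, U3=0, U4=1, U5=1, U6=0, U7=0 [stuck-at-0].
So the outputs are Y1=1, Y2=0. (Without the fault they would be Y1=1, Y2=1.)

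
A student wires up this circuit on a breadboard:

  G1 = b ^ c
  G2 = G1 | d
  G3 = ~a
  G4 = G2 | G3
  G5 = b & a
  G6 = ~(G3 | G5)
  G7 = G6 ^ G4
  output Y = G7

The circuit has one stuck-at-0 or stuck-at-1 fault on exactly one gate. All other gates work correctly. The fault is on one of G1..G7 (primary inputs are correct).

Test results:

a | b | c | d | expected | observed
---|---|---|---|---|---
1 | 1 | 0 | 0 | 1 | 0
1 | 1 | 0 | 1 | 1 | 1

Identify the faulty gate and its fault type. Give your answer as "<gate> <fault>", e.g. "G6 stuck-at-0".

G1 stuck-at-0

Fault-free values for test 1 (a=1, b=1, c=0, d=0): G1=1, G2=1, G3=0, G4=1, G5=1, G6=0, G7=1, giving Y=1. Observed 0.
Test 1: faults giving observed 0 are {G1 stuck-at-0, G2 stuck-at-0, G4 stuck-at-0, G5 stuck-at-0, G6 stuck-at-1, G7 stuck-at-0}.
Test 2 (a=1, b=1, c=0, d=1): fault-free G1=1, G2=1, G3=0, G4=1, G5=1, G6=0, G7=1 → 1; observed 1. Eliminates G2 stuck-at-0, G4 stuck-at-0, G5 stuck-at-0, G6 stuck-at-1, G7 stuck-at-0.
Only G1 stuck-at-0 is consistent with every test.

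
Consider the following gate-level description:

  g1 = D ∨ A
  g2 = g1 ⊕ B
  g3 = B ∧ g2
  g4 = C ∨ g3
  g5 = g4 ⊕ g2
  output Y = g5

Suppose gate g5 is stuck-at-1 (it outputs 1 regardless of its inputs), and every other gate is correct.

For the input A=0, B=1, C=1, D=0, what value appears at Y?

Propagate with g5 forced: g1=0, g2=1, g3=1, g4=1, g5=1 [stuck-at-1].
So Y = 1. (Without the fault it would be 0.)

1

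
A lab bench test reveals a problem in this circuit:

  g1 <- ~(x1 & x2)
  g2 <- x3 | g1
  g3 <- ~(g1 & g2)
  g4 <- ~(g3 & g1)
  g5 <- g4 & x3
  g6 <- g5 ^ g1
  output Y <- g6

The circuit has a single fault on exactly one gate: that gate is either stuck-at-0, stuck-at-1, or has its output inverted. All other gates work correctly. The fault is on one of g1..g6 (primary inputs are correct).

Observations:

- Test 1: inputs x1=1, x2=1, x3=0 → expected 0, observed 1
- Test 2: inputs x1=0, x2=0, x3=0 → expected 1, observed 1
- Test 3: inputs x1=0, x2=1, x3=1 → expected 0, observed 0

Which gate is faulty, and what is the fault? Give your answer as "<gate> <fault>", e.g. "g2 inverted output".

Fault-free values for test 1 (x1=1, x2=1, x3=0): g1=0, g2=0, g3=1, g4=1, g5=0, g6=0, giving Y=0. Observed 1.
Test 1: faults giving observed 1 are {g1 stuck-at-1, g1 inverted output, g5 stuck-at-1, g5 inverted output, g6 stuck-at-1, g6 inverted output}.
Test 2 (x1=0, x2=0, x3=0): fault-free g1=1, g2=1, g3=0, g4=1, g5=0, g6=1 → 1; observed 1. Eliminates g1 inverted output, g5 stuck-at-1, g5 inverted output, g6 inverted output.
Test 3 (x1=0, x2=1, x3=1): fault-free g1=1, g2=1, g3=0, g4=1, g5=1, g6=0 → 0; observed 0. Eliminates g6 stuck-at-1.
Only g1 stuck-at-1 is consistent with every test.

g1 stuck-at-1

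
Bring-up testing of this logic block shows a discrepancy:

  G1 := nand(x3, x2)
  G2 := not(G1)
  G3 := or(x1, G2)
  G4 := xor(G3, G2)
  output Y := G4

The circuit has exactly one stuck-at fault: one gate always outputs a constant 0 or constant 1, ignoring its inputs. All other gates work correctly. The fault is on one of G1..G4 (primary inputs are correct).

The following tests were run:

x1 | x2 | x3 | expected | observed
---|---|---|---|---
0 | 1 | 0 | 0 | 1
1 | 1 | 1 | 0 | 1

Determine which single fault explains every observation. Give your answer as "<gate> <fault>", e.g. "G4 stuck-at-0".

G4 stuck-at-1

Fault-free values for test 1 (x1=0, x2=1, x3=0): G1=1, G2=0, G3=0, G4=0, giving Y=0. Observed 1.
Test 1: faults giving observed 1 are {G3 stuck-at-1, G4 stuck-at-1}.
Test 2 (x1=1, x2=1, x3=1): fault-free G1=0, G2=1, G3=1, G4=0 → 0; observed 1. Eliminates G3 stuck-at-1.
Only G4 stuck-at-1 is consistent with every test.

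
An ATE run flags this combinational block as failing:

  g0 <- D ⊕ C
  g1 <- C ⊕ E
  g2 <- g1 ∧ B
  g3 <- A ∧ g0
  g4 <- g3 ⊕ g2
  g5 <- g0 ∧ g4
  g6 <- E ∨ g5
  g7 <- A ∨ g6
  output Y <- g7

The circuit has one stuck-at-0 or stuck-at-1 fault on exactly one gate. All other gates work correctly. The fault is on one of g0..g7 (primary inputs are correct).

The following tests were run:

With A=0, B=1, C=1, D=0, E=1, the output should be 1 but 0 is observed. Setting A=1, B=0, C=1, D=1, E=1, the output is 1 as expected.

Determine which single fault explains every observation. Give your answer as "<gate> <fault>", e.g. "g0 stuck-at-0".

g6 stuck-at-0

Fault-free values for test 1 (A=0, B=1, C=1, D=0, E=1): g0=1, g1=0, g2=0, g3=0, g4=0, g5=0, g6=1, g7=1, giving Y=1. Observed 0.
Test 1: faults giving observed 0 are {g6 stuck-at-0, g7 stuck-at-0}.
Test 2 (A=1, B=0, C=1, D=1, E=1): fault-free g0=0, g1=0, g2=0, g3=0, g4=0, g5=0, g6=1, g7=1 → 1; observed 1. Eliminates g7 stuck-at-0.
Only g6 stuck-at-0 is consistent with every test.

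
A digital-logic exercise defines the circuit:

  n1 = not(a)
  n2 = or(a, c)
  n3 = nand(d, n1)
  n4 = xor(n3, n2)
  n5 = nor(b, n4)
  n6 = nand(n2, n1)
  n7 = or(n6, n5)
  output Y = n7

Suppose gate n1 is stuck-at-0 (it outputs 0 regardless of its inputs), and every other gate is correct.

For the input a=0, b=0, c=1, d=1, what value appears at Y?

1

Propagate with n1 forced: n1=0 [stuck-at-0], n2=1, n3=1, n4=0, n5=1, n6=1, n7=1.
So Y = 1. (Without the fault it would be 0.)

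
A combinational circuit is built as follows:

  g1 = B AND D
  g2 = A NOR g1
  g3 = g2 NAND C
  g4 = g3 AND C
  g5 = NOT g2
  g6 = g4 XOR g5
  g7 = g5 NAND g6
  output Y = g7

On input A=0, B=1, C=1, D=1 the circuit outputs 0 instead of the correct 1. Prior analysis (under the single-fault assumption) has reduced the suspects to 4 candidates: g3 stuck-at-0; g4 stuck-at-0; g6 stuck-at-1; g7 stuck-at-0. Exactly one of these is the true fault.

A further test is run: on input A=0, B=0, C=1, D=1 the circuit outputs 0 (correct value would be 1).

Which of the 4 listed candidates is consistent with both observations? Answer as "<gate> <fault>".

g7 stuck-at-0

Evaluate each candidate on input A=0, B=0, C=1, D=1:
  g3 stuck-at-0: g1=0, g2=1, g3=0 [stuck-at-0], g4=0, g5=0, g6=0, g7=1 → 1 — eliminated
  g4 stuck-at-0: g1=0, g2=1, g3=0, g4=0 [stuck-at-0], g5=0, g6=0, g7=1 → 1 — eliminated
  g6 stuck-at-1: g1=0, g2=1, g3=0, g4=0, g5=0, g6=1 [stuck-at-1], g7=1 → 1 — eliminated
  g7 stuck-at-0: g1=0, g2=1, g3=0, g4=0, g5=0, g6=0, g7=0 [stuck-at-0] → 0 — matches
Only g7 stuck-at-0 reproduces the observed 0.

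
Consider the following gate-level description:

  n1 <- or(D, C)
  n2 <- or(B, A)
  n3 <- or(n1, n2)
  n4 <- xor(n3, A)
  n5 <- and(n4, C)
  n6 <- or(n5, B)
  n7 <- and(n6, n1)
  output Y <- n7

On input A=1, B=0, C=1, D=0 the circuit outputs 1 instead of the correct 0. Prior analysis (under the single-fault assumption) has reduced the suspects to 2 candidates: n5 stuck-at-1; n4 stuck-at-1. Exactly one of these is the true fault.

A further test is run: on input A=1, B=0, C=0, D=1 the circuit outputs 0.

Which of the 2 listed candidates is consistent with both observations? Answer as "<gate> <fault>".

Evaluate each candidate on input A=1, B=0, C=0, D=1:
  n5 stuck-at-1: n1=1, n2=1, n3=1, n4=0, n5=1 [stuck-at-1], n6=1, n7=1 → 1 — eliminated
  n4 stuck-at-1: n1=1, n2=1, n3=1, n4=1 [stuck-at-1], n5=0, n6=0, n7=0 → 0 — matches
Only n4 stuck-at-1 reproduces the observed 0.

n4 stuck-at-1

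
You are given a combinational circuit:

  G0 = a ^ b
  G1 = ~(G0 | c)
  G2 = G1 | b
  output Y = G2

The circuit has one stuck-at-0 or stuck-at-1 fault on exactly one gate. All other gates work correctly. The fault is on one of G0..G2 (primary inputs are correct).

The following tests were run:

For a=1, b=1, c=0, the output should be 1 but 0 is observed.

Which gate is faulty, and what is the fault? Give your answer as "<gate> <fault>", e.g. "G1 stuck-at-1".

Fault-free values for test 1 (a=1, b=1, c=0): G0=0, G1=1, G2=1, giving Y=1. Observed 0.
Test 1: faults giving observed 0 are {G2 stuck-at-0}.
Only G2 stuck-at-0 is consistent with every test.

G2 stuck-at-0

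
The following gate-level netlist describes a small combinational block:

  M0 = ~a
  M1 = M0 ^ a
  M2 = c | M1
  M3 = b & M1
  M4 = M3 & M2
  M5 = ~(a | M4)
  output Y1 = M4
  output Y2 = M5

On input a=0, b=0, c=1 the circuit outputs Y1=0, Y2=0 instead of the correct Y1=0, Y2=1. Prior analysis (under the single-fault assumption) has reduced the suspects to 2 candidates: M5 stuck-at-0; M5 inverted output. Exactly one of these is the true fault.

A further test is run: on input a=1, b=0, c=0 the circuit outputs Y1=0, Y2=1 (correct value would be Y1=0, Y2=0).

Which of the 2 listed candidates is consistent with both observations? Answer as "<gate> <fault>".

M5 inverted output

Evaluate each candidate on input a=1, b=0, c=0:
  M5 stuck-at-0: M0=0, M1=1, M2=1, M3=0, M4=0, M5=0 [stuck-at-0] → Y1=0, Y2=0 — eliminated
  M5 inverted output: M0=0, M1=1, M2=1, M3=0, M4=0, M5=1 [inverted output] → Y1=0, Y2=1 — matches
Only M5 inverted output reproduces the observed Y1=0, Y2=1.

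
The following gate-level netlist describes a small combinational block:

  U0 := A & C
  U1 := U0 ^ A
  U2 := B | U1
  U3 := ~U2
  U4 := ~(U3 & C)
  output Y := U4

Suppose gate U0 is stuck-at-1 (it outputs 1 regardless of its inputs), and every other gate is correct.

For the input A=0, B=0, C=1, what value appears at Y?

1

Propagate with U0 forced: U0=1 [stuck-at-1], U1=1, U2=1, U3=0, U4=1.
So Y = 1. (Without the fault it would be 0.)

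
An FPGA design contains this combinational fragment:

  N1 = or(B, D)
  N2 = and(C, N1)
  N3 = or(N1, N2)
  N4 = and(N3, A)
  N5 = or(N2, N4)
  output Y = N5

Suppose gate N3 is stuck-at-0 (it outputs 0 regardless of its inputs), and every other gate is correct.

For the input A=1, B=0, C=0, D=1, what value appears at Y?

Propagate with N3 forced: N1=1, N2=0, N3=0 [stuck-at-0], N4=0, N5=0.
So Y = 0. (Without the fault it would be 1.)

0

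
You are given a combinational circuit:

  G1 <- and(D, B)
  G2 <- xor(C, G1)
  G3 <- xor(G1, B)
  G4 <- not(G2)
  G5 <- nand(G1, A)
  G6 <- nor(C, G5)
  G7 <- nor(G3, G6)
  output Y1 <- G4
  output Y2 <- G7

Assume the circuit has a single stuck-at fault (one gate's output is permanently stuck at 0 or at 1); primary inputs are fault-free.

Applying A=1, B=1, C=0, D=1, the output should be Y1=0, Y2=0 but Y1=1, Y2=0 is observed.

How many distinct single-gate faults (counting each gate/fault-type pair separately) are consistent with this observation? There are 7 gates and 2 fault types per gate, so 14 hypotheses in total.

Fault-free: G1=1, G2=1, G3=0, G4=0, G5=0, G6=1, G7=0 → Y1=0, Y2=0. Observed Y1=1, Y2=0.
  G1 stuck-at-0: output Y1=1, Y2=0 ✓
  G1 stuck-at-1: output Y1=0, Y2=0 ✗
  G2 stuck-at-0: output Y1=1, Y2=0 ✓
  G2 stuck-at-1: output Y1=0, Y2=0 ✗
  G3 stuck-at-0: output Y1=0, Y2=0 ✗
  G3 stuck-at-1: output Y1=0, Y2=0 ✗
  G4 stuck-at-0: output Y1=0, Y2=0 ✗
  G4 stuck-at-1: output Y1=1, Y2=0 ✓
  G5 stuck-at-0: output Y1=0, Y2=0 ✗
  G5 stuck-at-1: output Y1=0, Y2=1 ✗
  G6 stuck-at-0: output Y1=0, Y2=1 ✗
  G6 stuck-at-1: output Y1=0, Y2=0 ✗
  G7 stuck-at-0: output Y1=0, Y2=0 ✗
  G7 stuck-at-1: output Y1=0, Y2=1 ✗
Consistent faults: {G1 stuck-at-0, G2 stuck-at-0, G4 stuck-at-1} — 3 in all.

3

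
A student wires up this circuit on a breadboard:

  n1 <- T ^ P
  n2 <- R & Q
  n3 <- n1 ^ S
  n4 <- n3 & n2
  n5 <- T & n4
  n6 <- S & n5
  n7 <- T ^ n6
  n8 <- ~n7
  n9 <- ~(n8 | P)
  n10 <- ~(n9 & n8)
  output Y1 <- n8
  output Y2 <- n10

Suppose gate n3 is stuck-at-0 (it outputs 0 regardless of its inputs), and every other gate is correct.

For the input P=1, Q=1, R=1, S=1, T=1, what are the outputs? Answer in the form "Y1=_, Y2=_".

Y1=0, Y2=1

Propagate with n3 forced: n1=0, n2=1, n3=0 [stuck-at-0], n4=0, n5=0, n6=0, n7=1, n8=0, n9=0, n10=1.
So the outputs are Y1=0, Y2=1. (Without the fault they would be Y1=1, Y2=1.)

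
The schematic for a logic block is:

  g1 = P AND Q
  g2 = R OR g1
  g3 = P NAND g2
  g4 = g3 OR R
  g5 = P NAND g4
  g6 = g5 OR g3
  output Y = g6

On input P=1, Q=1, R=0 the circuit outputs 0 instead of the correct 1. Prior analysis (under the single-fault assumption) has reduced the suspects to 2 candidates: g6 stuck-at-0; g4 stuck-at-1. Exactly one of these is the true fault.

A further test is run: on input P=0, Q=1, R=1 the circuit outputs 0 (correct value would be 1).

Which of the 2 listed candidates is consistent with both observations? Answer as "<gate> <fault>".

Evaluate each candidate on input P=0, Q=1, R=1:
  g6 stuck-at-0: g1=0, g2=1, g3=1, g4=1, g5=1, g6=0 [stuck-at-0] → 0 — matches
  g4 stuck-at-1: g1=0, g2=1, g3=1, g4=1 [stuck-at-1], g5=1, g6=1 → 1 — eliminated
Only g6 stuck-at-0 reproduces the observed 0.

g6 stuck-at-0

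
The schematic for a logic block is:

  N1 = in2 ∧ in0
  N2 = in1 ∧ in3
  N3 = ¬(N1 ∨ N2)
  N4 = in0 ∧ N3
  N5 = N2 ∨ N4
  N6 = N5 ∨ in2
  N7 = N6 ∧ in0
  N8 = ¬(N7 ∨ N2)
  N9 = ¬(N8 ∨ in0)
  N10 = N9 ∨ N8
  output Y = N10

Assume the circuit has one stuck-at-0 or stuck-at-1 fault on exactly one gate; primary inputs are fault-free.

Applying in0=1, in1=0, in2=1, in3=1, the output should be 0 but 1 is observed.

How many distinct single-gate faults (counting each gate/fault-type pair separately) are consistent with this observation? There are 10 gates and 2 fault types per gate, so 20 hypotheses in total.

5

Fault-free: N1=1, N2=0, N3=0, N4=0, N5=0, N6=1, N7=1, N8=0, N9=0, N10=0 → 0. Observed 1.
  N1: none of the 2 fault types match ✗
  N2: none of the 2 fault types match ✗
  N3: none of the 2 fault types match ✗
  N4: none of the 2 fault types match ✗
  N5: none of the 2 fault types match ✗
  N6: stuck-at-0 ✓; others ✗
  N7: stuck-at-0 ✓; others ✗
  N8: stuck-at-1 ✓; others ✗
  N9: stuck-at-1 ✓; others ✗
  N10: stuck-at-1 ✓; others ✗
Consistent faults: {N6 stuck-at-0, N7 stuck-at-0, N8 stuck-at-1, N9 stuck-at-1, N10 stuck-at-1} — 5 in all.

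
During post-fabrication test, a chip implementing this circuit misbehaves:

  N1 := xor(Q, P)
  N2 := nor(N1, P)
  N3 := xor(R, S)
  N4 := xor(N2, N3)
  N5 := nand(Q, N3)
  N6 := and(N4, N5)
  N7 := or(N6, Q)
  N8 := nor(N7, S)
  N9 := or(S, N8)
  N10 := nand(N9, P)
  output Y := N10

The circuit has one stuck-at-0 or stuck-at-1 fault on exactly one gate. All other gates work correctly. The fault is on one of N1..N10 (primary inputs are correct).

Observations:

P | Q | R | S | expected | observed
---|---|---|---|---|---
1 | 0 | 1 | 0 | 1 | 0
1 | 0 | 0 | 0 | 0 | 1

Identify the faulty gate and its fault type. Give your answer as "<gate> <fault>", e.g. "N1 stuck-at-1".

Fault-free values for test 1 (P=1, Q=0, R=1, S=0): N1=1, N2=0, N3=1, N4=1, N5=1, N6=1, N7=1, N8=0, N9=0, N10=1, giving Y=1. Observed 0.
Test 1: faults giving observed 0 are {N2 stuck-at-1, N3 stuck-at-0, N4 stuck-at-0, N5 stuck-at-0, N6 stuck-at-0, N7 stuck-at-0, N8 stuck-at-1, N9 stuck-at-1, N10 stuck-at-0}.
Test 2 (P=1, Q=0, R=0, S=0): fault-free N1=1, N2=0, N3=0, N4=0, N5=1, N6=0, N7=0, N8=1, N9=1, N10=0 → 0; observed 1. Eliminates N3 stuck-at-0, N4 stuck-at-0, N5 stuck-at-0, N6 stuck-at-0, N7 stuck-at-0, N8 stuck-at-1, N9 stuck-at-1, N10 stuck-at-0.
Only N2 stuck-at-1 is consistent with every test.

N2 stuck-at-1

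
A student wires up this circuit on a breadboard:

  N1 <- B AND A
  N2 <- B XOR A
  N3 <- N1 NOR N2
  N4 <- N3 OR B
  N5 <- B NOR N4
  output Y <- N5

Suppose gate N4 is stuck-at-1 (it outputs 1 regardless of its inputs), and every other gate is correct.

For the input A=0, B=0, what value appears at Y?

Propagate with N4 forced: N1=0, N2=0, N3=1, N4=1 [stuck-at-1], N5=0.
So Y = 0. (Same as the fault-free value — the fault is masked on this input.)

0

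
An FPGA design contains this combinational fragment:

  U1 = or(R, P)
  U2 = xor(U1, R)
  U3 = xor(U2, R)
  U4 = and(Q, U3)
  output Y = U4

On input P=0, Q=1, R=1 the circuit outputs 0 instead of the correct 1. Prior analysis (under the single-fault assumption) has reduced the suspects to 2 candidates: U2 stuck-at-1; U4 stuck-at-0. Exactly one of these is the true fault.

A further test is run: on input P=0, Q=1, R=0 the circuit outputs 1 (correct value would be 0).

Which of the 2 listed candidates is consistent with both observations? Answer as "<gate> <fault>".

U2 stuck-at-1

Evaluate each candidate on input P=0, Q=1, R=0:
  U2 stuck-at-1: U1=0, U2=1 [stuck-at-1], U3=1, U4=1 → 1 — matches
  U4 stuck-at-0: U1=0, U2=0, U3=0, U4=0 [stuck-at-0] → 0 — eliminated
Only U2 stuck-at-1 reproduces the observed 1.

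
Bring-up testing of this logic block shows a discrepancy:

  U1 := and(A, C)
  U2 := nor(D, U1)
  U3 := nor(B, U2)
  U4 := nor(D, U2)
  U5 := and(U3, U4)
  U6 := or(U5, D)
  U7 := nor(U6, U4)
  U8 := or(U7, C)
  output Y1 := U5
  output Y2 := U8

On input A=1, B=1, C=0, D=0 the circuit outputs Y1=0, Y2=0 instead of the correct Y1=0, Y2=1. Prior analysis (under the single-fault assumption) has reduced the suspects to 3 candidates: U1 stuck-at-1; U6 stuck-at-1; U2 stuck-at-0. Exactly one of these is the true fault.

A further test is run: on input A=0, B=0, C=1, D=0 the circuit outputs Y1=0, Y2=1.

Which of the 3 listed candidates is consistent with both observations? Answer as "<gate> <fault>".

Evaluate each candidate on input A=0, B=0, C=1, D=0:
  U1 stuck-at-1: U1=1 [stuck-at-1], U2=0, U3=1, U4=1, U5=1, U6=1, U7=0, U8=1 → Y1=1, Y2=1 — eliminated
  U6 stuck-at-1: U1=0, U2=1, U3=0, U4=0, U5=0, U6=1 [stuck-at-1], U7=0, U8=1 → Y1=0, Y2=1 — matches
  U2 stuck-at-0: U1=0, U2=0 [stuck-at-0], U3=1, U4=1, U5=1, U6=1, U7=0, U8=1 → Y1=1, Y2=1 — eliminated
Only U6 stuck-at-1 reproduces the observed Y1=0, Y2=1.

U6 stuck-at-1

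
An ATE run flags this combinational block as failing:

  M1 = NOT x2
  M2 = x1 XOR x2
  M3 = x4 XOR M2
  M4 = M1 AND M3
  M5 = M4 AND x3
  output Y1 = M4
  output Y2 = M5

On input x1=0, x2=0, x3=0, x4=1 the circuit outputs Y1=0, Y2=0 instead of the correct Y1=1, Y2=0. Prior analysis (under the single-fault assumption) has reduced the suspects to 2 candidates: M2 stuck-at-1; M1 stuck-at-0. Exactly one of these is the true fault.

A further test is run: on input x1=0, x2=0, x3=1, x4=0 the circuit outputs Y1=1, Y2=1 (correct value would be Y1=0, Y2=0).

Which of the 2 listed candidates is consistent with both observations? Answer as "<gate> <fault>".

M2 stuck-at-1

Evaluate each candidate on input x1=0, x2=0, x3=1, x4=0:
  M2 stuck-at-1: M1=1, M2=1 [stuck-at-1], M3=1, M4=1, M5=1 → Y1=1, Y2=1 — matches
  M1 stuck-at-0: M1=0 [stuck-at-0], M2=0, M3=0, M4=0, M5=0 → Y1=0, Y2=0 — eliminated
Only M2 stuck-at-1 reproduces the observed Y1=1, Y2=1.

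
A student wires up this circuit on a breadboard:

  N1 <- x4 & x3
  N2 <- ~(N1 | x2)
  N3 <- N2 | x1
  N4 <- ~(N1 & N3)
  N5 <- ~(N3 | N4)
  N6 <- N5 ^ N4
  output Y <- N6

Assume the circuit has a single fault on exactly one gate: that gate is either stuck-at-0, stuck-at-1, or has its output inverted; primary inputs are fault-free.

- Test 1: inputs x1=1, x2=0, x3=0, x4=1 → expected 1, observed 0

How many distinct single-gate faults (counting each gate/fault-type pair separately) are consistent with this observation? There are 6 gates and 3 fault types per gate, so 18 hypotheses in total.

8

Fault-free: N1=0, N2=1, N3=1, N4=1, N5=0, N6=1 → 1. Observed 0.
  N1: stuck-at-1, inverted output ✓; others ✗
  N2: none of the 3 fault types match ✗
  N3: none of the 3 fault types match ✗
  N4: stuck-at-0, inverted output ✓; others ✗
  N5: stuck-at-1, inverted output ✓; others ✗
  N6: stuck-at-0, inverted output ✓; others ✗
Consistent faults: {N1 stuck-at-1, N1 inverted output, N4 stuck-at-0, N4 inverted output, N5 stuck-at-1, N5 inverted output, N6 stuck-at-0, N6 inverted output} — 8 in all.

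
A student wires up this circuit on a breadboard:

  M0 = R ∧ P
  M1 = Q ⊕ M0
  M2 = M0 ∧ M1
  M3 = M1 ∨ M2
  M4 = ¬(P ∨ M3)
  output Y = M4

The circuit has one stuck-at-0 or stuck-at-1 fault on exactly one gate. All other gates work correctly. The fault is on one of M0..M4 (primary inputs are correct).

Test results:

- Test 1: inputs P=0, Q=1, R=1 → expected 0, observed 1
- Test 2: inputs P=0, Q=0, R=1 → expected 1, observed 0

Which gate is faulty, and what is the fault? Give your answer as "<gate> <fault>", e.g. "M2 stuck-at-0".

Fault-free values for test 1 (P=0, Q=1, R=1): M0=0, M1=1, M2=0, M3=1, M4=0, giving Y=0. Observed 1.
Test 1: faults giving observed 1 are {M0 stuck-at-1, M1 stuck-at-0, M3 stuck-at-0, M4 stuck-at-1}.
Test 2 (P=0, Q=0, R=1): fault-free M0=0, M1=0, M2=0, M3=0, M4=1 → 1; observed 0. Eliminates M1 stuck-at-0, M3 stuck-at-0, M4 stuck-at-1.
Only M0 stuck-at-1 is consistent with every test.

M0 stuck-at-1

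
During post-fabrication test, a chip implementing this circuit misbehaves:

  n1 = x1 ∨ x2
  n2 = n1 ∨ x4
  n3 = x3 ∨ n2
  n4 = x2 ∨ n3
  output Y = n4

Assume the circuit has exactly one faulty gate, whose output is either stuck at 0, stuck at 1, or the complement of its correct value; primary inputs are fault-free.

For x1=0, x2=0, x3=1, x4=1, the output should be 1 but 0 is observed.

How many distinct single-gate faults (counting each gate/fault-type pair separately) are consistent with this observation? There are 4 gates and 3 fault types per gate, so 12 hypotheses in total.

Fault-free: n1=0, n2=1, n3=1, n4=1 → 1. Observed 0.
  n1 stuck-at-0: output 1 ✗
  n1 stuck-at-1: output 1 ✗
  n1 inverted output: output 1 ✗
  n2 stuck-at-0: output 1 ✗
  n2 stuck-at-1: output 1 ✗
  n2 inverted output: output 1 ✗
  n3 stuck-at-0: output 0 ✓
  n3 stuck-at-1: output 1 ✗
  n3 inverted output: output 0 ✓
  n4 stuck-at-0: output 0 ✓
  n4 stuck-at-1: output 1 ✗
  n4 inverted output: output 0 ✓
Consistent faults: {n3 stuck-at-0, n3 inverted output, n4 stuck-at-0, n4 inverted output} — 4 in all.

4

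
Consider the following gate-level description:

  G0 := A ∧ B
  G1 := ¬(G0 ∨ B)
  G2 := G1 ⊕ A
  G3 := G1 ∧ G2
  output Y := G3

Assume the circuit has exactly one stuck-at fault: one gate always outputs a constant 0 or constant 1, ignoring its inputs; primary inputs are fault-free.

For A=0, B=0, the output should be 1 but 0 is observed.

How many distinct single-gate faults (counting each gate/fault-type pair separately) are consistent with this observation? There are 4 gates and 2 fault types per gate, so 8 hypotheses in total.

4

Fault-free: G0=0, G1=1, G2=1, G3=1 → 1. Observed 0.
  G0 stuck-at-0: output 1 ✗
  G0 stuck-at-1: output 0 ✓
  G1 stuck-at-0: output 0 ✓
  G1 stuck-at-1: output 1 ✗
  G2 stuck-at-0: output 0 ✓
  G2 stuck-at-1: output 1 ✗
  G3 stuck-at-0: output 0 ✓
  G3 stuck-at-1: output 1 ✗
Consistent faults: {G0 stuck-at-1, G1 stuck-at-0, G2 stuck-at-0, G3 stuck-at-0} — 4 in all.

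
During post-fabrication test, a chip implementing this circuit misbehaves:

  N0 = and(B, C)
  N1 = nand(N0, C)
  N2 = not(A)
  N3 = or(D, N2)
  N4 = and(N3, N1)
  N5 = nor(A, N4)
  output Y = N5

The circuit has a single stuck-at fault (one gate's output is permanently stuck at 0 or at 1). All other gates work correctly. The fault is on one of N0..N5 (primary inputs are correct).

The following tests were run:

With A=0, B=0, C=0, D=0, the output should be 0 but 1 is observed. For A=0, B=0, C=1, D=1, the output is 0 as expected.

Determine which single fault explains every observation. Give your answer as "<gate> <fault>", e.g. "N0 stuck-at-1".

Fault-free values for test 1 (A=0, B=0, C=0, D=0): N0=0, N1=1, N2=1, N3=1, N4=1, N5=0, giving Y=0. Observed 1.
Test 1: faults giving observed 1 are {N1 stuck-at-0, N2 stuck-at-0, N3 stuck-at-0, N4 stuck-at-0, N5 stuck-at-1}.
Test 2 (A=0, B=0, C=1, D=1): fault-free N0=0, N1=1, N2=1, N3=1, N4=1, N5=0 → 0; observed 0. Eliminates N1 stuck-at-0, N3 stuck-at-0, N4 stuck-at-0, N5 stuck-at-1.
Only N2 stuck-at-0 is consistent with every test.

N2 stuck-at-0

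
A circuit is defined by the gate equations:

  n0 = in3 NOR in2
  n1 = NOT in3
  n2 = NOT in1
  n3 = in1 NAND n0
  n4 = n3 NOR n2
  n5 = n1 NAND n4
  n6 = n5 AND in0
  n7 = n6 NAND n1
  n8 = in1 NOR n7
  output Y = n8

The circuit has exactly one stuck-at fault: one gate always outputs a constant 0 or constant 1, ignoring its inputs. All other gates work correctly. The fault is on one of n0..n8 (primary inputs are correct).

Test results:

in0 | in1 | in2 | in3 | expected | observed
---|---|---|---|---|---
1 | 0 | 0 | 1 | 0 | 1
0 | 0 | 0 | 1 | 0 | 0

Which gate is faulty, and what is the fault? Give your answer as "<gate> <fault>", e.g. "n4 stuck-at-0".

Fault-free values for test 1 (in0=1, in1=0, in2=0, in3=1): n0=0, n1=0, n2=1, n3=1, n4=0, n5=1, n6=1, n7=1, n8=0, giving Y=0. Observed 1.
Test 1: faults giving observed 1 are {n1 stuck-at-1, n7 stuck-at-0, n8 stuck-at-1}.
Test 2 (in0=0, in1=0, in2=0, in3=1): fault-free n0=0, n1=0, n2=1, n3=1, n4=0, n5=1, n6=0, n7=1, n8=0 → 0; observed 0. Eliminates n7 stuck-at-0, n8 stuck-at-1.
Only n1 stuck-at-1 is consistent with every test.

n1 stuck-at-1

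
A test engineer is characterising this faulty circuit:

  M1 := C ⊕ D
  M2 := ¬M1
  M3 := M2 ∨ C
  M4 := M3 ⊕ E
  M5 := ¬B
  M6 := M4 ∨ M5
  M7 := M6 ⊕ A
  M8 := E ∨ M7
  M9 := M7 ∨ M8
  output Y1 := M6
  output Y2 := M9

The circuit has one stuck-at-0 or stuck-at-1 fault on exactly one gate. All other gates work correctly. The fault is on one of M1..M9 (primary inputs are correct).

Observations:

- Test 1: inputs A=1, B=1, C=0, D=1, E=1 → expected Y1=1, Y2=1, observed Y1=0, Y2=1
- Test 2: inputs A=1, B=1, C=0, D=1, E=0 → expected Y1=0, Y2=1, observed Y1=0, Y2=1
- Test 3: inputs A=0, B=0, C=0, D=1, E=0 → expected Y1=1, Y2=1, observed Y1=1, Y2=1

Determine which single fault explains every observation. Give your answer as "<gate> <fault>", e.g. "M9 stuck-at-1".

M4 stuck-at-0

Fault-free values for test 1 (A=1, B=1, C=0, D=1, E=1): M1=1, M2=0, M3=0, M4=1, M5=0, M6=1, M7=0, M8=1, M9=1, giving Y1=1, Y2=1. Observed Y1=0, Y2=1.
Test 1: faults giving observed Y1=0, Y2=1 are {M1 stuck-at-0, M2 stuck-at-1, M3 stuck-at-1, M4 stuck-at-0, M6 stuck-at-0}.
Test 2 (A=1, B=1, C=0, D=1, E=0): fault-free M1=1, M2=0, M3=0, M4=0, M5=0, M6=0, M7=1, M8=1, M9=1 → Y1=0, Y2=1; observed Y1=0, Y2=1. Eliminates M1 stuck-at-0, M2 stuck-at-1, M3 stuck-at-1.
Test 3 (A=0, B=0, C=0, D=1, E=0): fault-free M1=1, M2=0, M3=0, M4=0, M5=1, M6=1, M7=1, M8=1, M9=1 → Y1=1, Y2=1; observed Y1=1, Y2=1. Eliminates M6 stuck-at-0.
Only M4 stuck-at-0 is consistent with every test.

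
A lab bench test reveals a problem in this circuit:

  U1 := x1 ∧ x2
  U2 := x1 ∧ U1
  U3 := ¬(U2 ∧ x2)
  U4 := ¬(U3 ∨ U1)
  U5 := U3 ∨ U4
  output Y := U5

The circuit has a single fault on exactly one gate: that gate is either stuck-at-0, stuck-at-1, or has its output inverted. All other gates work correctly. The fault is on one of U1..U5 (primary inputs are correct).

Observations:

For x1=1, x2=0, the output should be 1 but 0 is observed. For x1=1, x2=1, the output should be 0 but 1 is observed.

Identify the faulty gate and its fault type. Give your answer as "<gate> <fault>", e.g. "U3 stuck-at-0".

Fault-free values for test 1 (x1=1, x2=0): U1=0, U2=0, U3=1, U4=0, U5=1, giving Y=1. Observed 0.
Test 1: faults giving observed 0 are {U5 stuck-at-0, U5 inverted output}.
Test 2 (x1=1, x2=1): fault-free U1=1, U2=1, U3=0, U4=0, U5=0 → 0; observed 1. Eliminates U5 stuck-at-0.
Only U5 inverted output is consistent with every test.

U5 inverted output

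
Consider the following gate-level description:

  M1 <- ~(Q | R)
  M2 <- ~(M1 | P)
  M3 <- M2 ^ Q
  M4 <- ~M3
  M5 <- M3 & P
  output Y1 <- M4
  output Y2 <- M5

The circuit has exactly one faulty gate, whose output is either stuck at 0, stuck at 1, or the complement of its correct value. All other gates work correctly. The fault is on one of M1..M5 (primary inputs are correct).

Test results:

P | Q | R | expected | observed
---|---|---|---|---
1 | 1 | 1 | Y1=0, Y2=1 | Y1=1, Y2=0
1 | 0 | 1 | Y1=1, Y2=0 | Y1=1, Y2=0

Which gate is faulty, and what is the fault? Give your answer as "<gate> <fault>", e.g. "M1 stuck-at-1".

Fault-free values for test 1 (P=1, Q=1, R=1): M1=0, M2=0, M3=1, M4=0, M5=1, giving Y1=0, Y2=1. Observed Y1=1, Y2=0.
Test 1: faults giving observed Y1=1, Y2=0 are {M2 stuck-at-1, M2 inverted output, M3 stuck-at-0, M3 inverted output}.
Test 2 (P=1, Q=0, R=1): fault-free M1=0, M2=0, M3=0, M4=1, M5=0 → Y1=1, Y2=0; observed Y1=1, Y2=0. Eliminates M2 stuck-at-1, M2 inverted output, M3 inverted output.
Only M3 stuck-at-0 is consistent with every test.

M3 stuck-at-0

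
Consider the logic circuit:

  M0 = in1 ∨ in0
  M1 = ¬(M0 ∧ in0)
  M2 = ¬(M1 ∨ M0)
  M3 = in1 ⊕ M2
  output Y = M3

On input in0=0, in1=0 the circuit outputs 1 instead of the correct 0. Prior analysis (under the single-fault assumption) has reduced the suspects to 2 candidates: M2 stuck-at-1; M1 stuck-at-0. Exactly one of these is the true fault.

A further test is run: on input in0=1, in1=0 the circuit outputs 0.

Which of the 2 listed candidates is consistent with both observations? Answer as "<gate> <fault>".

M1 stuck-at-0

Evaluate each candidate on input in0=1, in1=0:
  M2 stuck-at-1: M0=1, M1=0, M2=1 [stuck-at-1], M3=1 → 1 — eliminated
  M1 stuck-at-0: M0=1, M1=0 [stuck-at-0], M2=0, M3=0 → 0 — matches
Only M1 stuck-at-0 reproduces the observed 0.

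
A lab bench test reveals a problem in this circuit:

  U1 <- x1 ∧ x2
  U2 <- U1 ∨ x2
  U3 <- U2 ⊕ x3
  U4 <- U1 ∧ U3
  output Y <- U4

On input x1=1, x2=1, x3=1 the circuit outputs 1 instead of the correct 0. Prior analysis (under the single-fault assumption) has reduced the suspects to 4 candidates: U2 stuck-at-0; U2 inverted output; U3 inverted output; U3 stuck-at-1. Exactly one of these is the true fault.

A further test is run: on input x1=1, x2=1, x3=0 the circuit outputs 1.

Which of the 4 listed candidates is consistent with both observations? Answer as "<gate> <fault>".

Evaluate each candidate on input x1=1, x2=1, x3=0:
  U2 stuck-at-0: U1=1, U2=0 [stuck-at-0], U3=0, U4=0 → 0 — eliminated
  U2 inverted output: U1=1, U2=0 [inverted output], U3=0, U4=0 → 0 — eliminated
  U3 inverted output: U1=1, U2=1, U3=0 [inverted output], U4=0 → 0 — eliminated
  U3 stuck-at-1: U1=1, U2=1, U3=1 [stuck-at-1], U4=1 → 1 — matches
Only U3 stuck-at-1 reproduces the observed 1.

U3 stuck-at-1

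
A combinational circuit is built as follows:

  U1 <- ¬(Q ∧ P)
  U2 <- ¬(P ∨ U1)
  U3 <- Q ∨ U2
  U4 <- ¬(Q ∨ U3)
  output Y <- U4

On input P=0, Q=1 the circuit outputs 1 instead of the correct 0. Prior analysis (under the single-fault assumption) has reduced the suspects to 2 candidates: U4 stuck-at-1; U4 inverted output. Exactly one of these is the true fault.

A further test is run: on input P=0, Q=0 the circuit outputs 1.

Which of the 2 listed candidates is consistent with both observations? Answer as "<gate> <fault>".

Evaluate each candidate on input P=0, Q=0:
  U4 stuck-at-1: U1=1, U2=0, U3=0, U4=1 [stuck-at-1] → 1 — matches
  U4 inverted output: U1=1, U2=0, U3=0, U4=0 [inverted output] → 0 — eliminated
Only U4 stuck-at-1 reproduces the observed 1.

U4 stuck-at-1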